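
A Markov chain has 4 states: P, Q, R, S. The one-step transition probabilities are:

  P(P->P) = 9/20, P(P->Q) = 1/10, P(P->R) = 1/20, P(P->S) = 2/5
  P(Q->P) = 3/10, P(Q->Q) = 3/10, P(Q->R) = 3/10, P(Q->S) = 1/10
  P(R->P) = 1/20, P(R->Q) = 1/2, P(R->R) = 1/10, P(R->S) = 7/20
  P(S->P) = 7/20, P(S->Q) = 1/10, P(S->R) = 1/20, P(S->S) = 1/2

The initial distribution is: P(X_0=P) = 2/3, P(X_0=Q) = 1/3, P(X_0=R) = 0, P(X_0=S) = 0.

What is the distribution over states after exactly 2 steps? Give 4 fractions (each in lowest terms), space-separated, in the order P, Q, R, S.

Propagating the distribution step by step (d_{t+1} = d_t * P):
d_0 = (P=2/3, Q=1/3, R=0, S=0)
  d_1[P] = 2/3*9/20 + 1/3*3/10 + 0*1/20 + 0*7/20 = 2/5
  d_1[Q] = 2/3*1/10 + 1/3*3/10 + 0*1/2 + 0*1/10 = 1/6
  d_1[R] = 2/3*1/20 + 1/3*3/10 + 0*1/10 + 0*1/20 = 2/15
  d_1[S] = 2/3*2/5 + 1/3*1/10 + 0*7/20 + 0*1/2 = 3/10
d_1 = (P=2/5, Q=1/6, R=2/15, S=3/10)
  d_2[P] = 2/5*9/20 + 1/6*3/10 + 2/15*1/20 + 3/10*7/20 = 41/120
  d_2[Q] = 2/5*1/10 + 1/6*3/10 + 2/15*1/2 + 3/10*1/10 = 14/75
  d_2[R] = 2/5*1/20 + 1/6*3/10 + 2/15*1/10 + 3/10*1/20 = 59/600
  d_2[S] = 2/5*2/5 + 1/6*1/10 + 2/15*7/20 + 3/10*1/2 = 28/75
d_2 = (P=41/120, Q=14/75, R=59/600, S=28/75)

Answer: 41/120 14/75 59/600 28/75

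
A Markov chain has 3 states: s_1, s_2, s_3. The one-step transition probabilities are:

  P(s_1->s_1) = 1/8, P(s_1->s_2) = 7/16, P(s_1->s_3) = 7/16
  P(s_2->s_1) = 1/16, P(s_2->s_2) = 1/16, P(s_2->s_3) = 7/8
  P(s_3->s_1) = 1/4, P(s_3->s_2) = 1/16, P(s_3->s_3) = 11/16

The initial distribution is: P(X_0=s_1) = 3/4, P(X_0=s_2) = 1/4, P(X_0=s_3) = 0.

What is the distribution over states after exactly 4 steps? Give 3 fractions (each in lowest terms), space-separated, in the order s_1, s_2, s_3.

Answer: 13111/65536 9235/65536 21595/32768

Derivation:
Propagating the distribution step by step (d_{t+1} = d_t * P):
d_0 = (s_1=3/4, s_2=1/4, s_3=0)
  d_1[s_1] = 3/4*1/8 + 1/4*1/16 + 0*1/4 = 7/64
  d_1[s_2] = 3/4*7/16 + 1/4*1/16 + 0*1/16 = 11/32
  d_1[s_3] = 3/4*7/16 + 1/4*7/8 + 0*11/16 = 35/64
d_1 = (s_1=7/64, s_2=11/32, s_3=35/64)
  d_2[s_1] = 7/64*1/8 + 11/32*1/16 + 35/64*1/4 = 11/64
  d_2[s_2] = 7/64*7/16 + 11/32*1/16 + 35/64*1/16 = 53/512
  d_2[s_3] = 7/64*7/16 + 11/32*7/8 + 35/64*11/16 = 371/512
d_2 = (s_1=11/64, s_2=53/512, s_3=371/512)
  d_3[s_1] = 11/64*1/8 + 53/512*1/16 + 371/512*1/4 = 1713/8192
  d_3[s_2] = 11/64*7/16 + 53/512*1/16 + 371/512*1/16 = 65/512
  d_3[s_3] = 11/64*7/16 + 53/512*7/8 + 371/512*11/16 = 5439/8192
d_3 = (s_1=1713/8192, s_2=65/512, s_3=5439/8192)
  d_4[s_1] = 1713/8192*1/8 + 65/512*1/16 + 5439/8192*1/4 = 13111/65536
  d_4[s_2] = 1713/8192*7/16 + 65/512*1/16 + 5439/8192*1/16 = 9235/65536
  d_4[s_3] = 1713/8192*7/16 + 65/512*7/8 + 5439/8192*11/16 = 21595/32768
d_4 = (s_1=13111/65536, s_2=9235/65536, s_3=21595/32768)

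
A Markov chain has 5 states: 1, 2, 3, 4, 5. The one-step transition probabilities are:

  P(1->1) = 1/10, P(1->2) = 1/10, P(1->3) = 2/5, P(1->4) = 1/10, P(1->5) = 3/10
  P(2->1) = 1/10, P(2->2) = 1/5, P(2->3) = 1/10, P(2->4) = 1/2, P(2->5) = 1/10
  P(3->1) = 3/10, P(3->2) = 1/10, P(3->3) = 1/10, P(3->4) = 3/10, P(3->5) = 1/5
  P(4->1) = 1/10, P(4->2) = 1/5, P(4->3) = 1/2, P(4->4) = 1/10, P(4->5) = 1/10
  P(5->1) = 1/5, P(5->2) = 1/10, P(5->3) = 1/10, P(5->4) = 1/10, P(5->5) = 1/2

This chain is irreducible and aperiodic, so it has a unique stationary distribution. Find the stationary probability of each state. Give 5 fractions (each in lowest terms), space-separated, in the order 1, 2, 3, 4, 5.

The stationary distribution satisfies pi = pi * P, i.e.:
  pi_1 = 1/10*pi_1 + 1/10*pi_2 + 3/10*pi_3 + 1/10*pi_4 + 1/5*pi_5
  pi_2 = 1/10*pi_1 + 1/5*pi_2 + 1/10*pi_3 + 1/5*pi_4 + 1/10*pi_5
  pi_3 = 2/5*pi_1 + 1/10*pi_2 + 1/10*pi_3 + 1/2*pi_4 + 1/10*pi_5
  pi_4 = 1/10*pi_1 + 1/2*pi_2 + 3/10*pi_3 + 1/10*pi_4 + 1/10*pi_5
  pi_5 = 3/10*pi_1 + 1/10*pi_2 + 1/5*pi_3 + 1/10*pi_4 + 1/2*pi_5
with normalization: pi_1 + pi_2 + pi_3 + pi_4 + pi_5 = 1.

Using the first 4 balance equations plus normalization, the linear system A*pi = b is:
  [-9/10, 1/10, 3/10, 1/10, 1/5] . pi = 0
  [1/10, -4/5, 1/10, 1/5, 1/10] . pi = 0
  [2/5, 1/10, -9/10, 1/2, 1/10] . pi = 0
  [1/10, 1/2, 3/10, -9/10, 1/10] . pi = 0
  [1, 1, 1, 1, 1] . pi = 1

Solving yields:
  pi_1 = 731/4235
  pi_2 = 1129/8470
  pi_3 = 981/4235
  pi_4 = 1691/8470
  pi_5 = 159/605

Verification (pi * P):
  731/4235*1/10 + 1129/8470*1/10 + 981/4235*3/10 + 1691/8470*1/10 + 159/605*1/5 = 731/4235 = pi_1  (ok)
  731/4235*1/10 + 1129/8470*1/5 + 981/4235*1/10 + 1691/8470*1/5 + 159/605*1/10 = 1129/8470 = pi_2  (ok)
  731/4235*2/5 + 1129/8470*1/10 + 981/4235*1/10 + 1691/8470*1/2 + 159/605*1/10 = 981/4235 = pi_3  (ok)
  731/4235*1/10 + 1129/8470*1/2 + 981/4235*3/10 + 1691/8470*1/10 + 159/605*1/10 = 1691/8470 = pi_4  (ok)
  731/4235*3/10 + 1129/8470*1/10 + 981/4235*1/5 + 1691/8470*1/10 + 159/605*1/2 = 159/605 = pi_5  (ok)

Answer: 731/4235 1129/8470 981/4235 1691/8470 159/605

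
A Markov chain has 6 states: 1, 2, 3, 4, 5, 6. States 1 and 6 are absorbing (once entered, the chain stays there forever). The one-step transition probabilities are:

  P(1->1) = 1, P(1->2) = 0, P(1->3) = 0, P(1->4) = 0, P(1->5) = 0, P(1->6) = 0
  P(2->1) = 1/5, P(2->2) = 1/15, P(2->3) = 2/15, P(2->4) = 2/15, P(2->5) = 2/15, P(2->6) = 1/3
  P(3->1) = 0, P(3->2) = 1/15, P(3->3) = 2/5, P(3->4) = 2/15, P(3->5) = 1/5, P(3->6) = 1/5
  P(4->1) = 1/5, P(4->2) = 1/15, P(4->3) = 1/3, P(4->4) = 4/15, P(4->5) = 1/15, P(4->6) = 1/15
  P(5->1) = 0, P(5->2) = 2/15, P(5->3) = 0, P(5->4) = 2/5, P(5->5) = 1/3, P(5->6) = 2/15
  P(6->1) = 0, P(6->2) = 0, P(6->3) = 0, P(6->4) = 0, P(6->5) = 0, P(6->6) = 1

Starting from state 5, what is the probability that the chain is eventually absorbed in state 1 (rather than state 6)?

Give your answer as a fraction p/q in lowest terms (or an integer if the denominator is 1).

Answer: 105/304

Derivation:
Let a_i = P(absorbed in 1 | start in state i).
Boundary conditions: a_1 = 1, a_6 = 0.
For each transient state i, a_i = sum_j P(i->j) * a_j:
  a_2 = 1/5*a_1 + 1/15*a_2 + 2/15*a_3 + 2/15*a_4 + 2/15*a_5 + 1/3*a_6
  a_3 = 0*a_1 + 1/15*a_2 + 2/5*a_3 + 2/15*a_4 + 1/5*a_5 + 1/5*a_6
  a_4 = 1/5*a_1 + 1/15*a_2 + 1/3*a_3 + 4/15*a_4 + 1/15*a_5 + 1/15*a_6
  a_5 = 0*a_1 + 2/15*a_2 + 0*a_3 + 2/5*a_4 + 1/3*a_5 + 2/15*a_6

Substituting a_1 = 1 and a_6 = 0, rearrange to (I - Q) a = r where r[i] = P(i -> 1):
  [14/15, -2/15, -2/15, -2/15] . (a_2, a_3, a_4, a_5) = 1/5
  [-1/15, 3/5, -2/15, -1/5] . (a_2, a_3, a_4, a_5) = 0
  [-1/15, -1/3, 11/15, -1/15] . (a_2, a_3, a_4, a_5) = 1/5
  [-2/15, 0, -2/5, 2/3] . (a_2, a_3, a_4, a_5) = 0

Solving yields:
  a_2 = 111/304
  a_3 = 39/152
  a_4 = 69/152
  a_5 = 105/304

Starting state is 5, so the absorption probability is a_5 = 105/304.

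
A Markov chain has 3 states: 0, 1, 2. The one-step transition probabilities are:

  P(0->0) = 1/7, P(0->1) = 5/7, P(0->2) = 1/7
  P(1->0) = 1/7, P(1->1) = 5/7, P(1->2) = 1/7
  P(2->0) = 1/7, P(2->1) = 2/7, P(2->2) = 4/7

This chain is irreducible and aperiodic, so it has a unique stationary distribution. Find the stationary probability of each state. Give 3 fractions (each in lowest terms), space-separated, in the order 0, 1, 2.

Answer: 1/7 17/28 1/4

Derivation:
The stationary distribution satisfies pi = pi * P, i.e.:
  pi_0 = 1/7*pi_0 + 1/7*pi_1 + 1/7*pi_2
  pi_1 = 5/7*pi_0 + 5/7*pi_1 + 2/7*pi_2
  pi_2 = 1/7*pi_0 + 1/7*pi_1 + 4/7*pi_2
with normalization: pi_0 + pi_1 + pi_2 = 1.

Using the first 2 balance equations plus normalization, the linear system A*pi = b is:
  [-6/7, 1/7, 1/7] . pi = 0
  [5/7, -2/7, 2/7] . pi = 0
  [1, 1, 1] . pi = 1

Solving yields:
  pi_0 = 1/7
  pi_1 = 17/28
  pi_2 = 1/4

Verification (pi * P):
  1/7*1/7 + 17/28*1/7 + 1/4*1/7 = 1/7 = pi_0  (ok)
  1/7*5/7 + 17/28*5/7 + 1/4*2/7 = 17/28 = pi_1  (ok)
  1/7*1/7 + 17/28*1/7 + 1/4*4/7 = 1/4 = pi_2  (ok)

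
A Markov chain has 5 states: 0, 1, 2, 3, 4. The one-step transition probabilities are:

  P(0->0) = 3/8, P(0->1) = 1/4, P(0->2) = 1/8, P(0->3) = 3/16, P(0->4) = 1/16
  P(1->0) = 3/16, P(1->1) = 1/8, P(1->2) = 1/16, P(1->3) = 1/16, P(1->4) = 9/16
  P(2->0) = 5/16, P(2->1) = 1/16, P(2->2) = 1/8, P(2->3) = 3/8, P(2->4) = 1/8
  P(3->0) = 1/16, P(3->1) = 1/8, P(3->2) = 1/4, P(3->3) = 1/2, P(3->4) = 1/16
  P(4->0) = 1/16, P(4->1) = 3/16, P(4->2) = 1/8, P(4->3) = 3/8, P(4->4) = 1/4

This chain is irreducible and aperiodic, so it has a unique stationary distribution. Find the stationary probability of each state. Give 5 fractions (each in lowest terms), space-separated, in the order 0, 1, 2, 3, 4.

The stationary distribution satisfies pi = pi * P, i.e.:
  pi_0 = 3/8*pi_0 + 3/16*pi_1 + 5/16*pi_2 + 1/16*pi_3 + 1/16*pi_4
  pi_1 = 1/4*pi_0 + 1/8*pi_1 + 1/16*pi_2 + 1/8*pi_3 + 3/16*pi_4
  pi_2 = 1/8*pi_0 + 1/16*pi_1 + 1/8*pi_2 + 1/4*pi_3 + 1/8*pi_4
  pi_3 = 3/16*pi_0 + 1/16*pi_1 + 3/8*pi_2 + 1/2*pi_3 + 3/8*pi_4
  pi_4 = 1/16*pi_0 + 9/16*pi_1 + 1/8*pi_2 + 1/16*pi_3 + 1/4*pi_4
with normalization: pi_0 + pi_1 + pi_2 + pi_3 + pi_4 = 1.

Using the first 4 balance equations plus normalization, the linear system A*pi = b is:
  [-5/8, 3/16, 5/16, 1/16, 1/16] . pi = 0
  [1/4, -7/8, 1/16, 1/8, 3/16] . pi = 0
  [1/8, 1/16, -7/8, 1/4, 1/8] . pi = 0
  [3/16, 1/16, 3/8, -1/2, 3/8] . pi = 0
  [1, 1, 1, 1, 1] . pi = 1

Solving yields:
  pi_0 = 1772/10107
  pi_1 = 1499/10107
  pi_2 = 2129/13476
  pi_3 = 6833/20214
  pi_4 = 7291/40428

Verification (pi * P):
  1772/10107*3/8 + 1499/10107*3/16 + 2129/13476*5/16 + 6833/20214*1/16 + 7291/40428*1/16 = 1772/10107 = pi_0  (ok)
  1772/10107*1/4 + 1499/10107*1/8 + 2129/13476*1/16 + 6833/20214*1/8 + 7291/40428*3/16 = 1499/10107 = pi_1  (ok)
  1772/10107*1/8 + 1499/10107*1/16 + 2129/13476*1/8 + 6833/20214*1/4 + 7291/40428*1/8 = 2129/13476 = pi_2  (ok)
  1772/10107*3/16 + 1499/10107*1/16 + 2129/13476*3/8 + 6833/20214*1/2 + 7291/40428*3/8 = 6833/20214 = pi_3  (ok)
  1772/10107*1/16 + 1499/10107*9/16 + 2129/13476*1/8 + 6833/20214*1/16 + 7291/40428*1/4 = 7291/40428 = pi_4  (ok)

Answer: 1772/10107 1499/10107 2129/13476 6833/20214 7291/40428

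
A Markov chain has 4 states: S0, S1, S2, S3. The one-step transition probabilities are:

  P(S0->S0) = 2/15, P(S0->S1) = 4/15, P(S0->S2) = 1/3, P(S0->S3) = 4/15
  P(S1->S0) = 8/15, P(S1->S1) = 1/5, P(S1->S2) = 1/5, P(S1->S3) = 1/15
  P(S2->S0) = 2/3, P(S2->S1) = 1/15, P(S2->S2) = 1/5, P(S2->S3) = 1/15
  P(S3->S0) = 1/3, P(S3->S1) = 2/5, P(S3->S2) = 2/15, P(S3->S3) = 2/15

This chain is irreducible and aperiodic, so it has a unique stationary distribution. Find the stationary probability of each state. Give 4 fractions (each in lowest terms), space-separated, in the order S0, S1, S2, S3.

Answer: 1717/4495 1007/4495 1082/4495 689/4495

Derivation:
The stationary distribution satisfies pi = pi * P, i.e.:
  pi_S0 = 2/15*pi_S0 + 8/15*pi_S1 + 2/3*pi_S2 + 1/3*pi_S3
  pi_S1 = 4/15*pi_S0 + 1/5*pi_S1 + 1/15*pi_S2 + 2/5*pi_S3
  pi_S2 = 1/3*pi_S0 + 1/5*pi_S1 + 1/5*pi_S2 + 2/15*pi_S3
  pi_S3 = 4/15*pi_S0 + 1/15*pi_S1 + 1/15*pi_S2 + 2/15*pi_S3
with normalization: pi_S0 + pi_S1 + pi_S2 + pi_S3 = 1.

Using the first 3 balance equations plus normalization, the linear system A*pi = b is:
  [-13/15, 8/15, 2/3, 1/3] . pi = 0
  [4/15, -4/5, 1/15, 2/5] . pi = 0
  [1/3, 1/5, -4/5, 2/15] . pi = 0
  [1, 1, 1, 1] . pi = 1

Solving yields:
  pi_S0 = 1717/4495
  pi_S1 = 1007/4495
  pi_S2 = 1082/4495
  pi_S3 = 689/4495

Verification (pi * P):
  1717/4495*2/15 + 1007/4495*8/15 + 1082/4495*2/3 + 689/4495*1/3 = 1717/4495 = pi_S0  (ok)
  1717/4495*4/15 + 1007/4495*1/5 + 1082/4495*1/15 + 689/4495*2/5 = 1007/4495 = pi_S1  (ok)
  1717/4495*1/3 + 1007/4495*1/5 + 1082/4495*1/5 + 689/4495*2/15 = 1082/4495 = pi_S2  (ok)
  1717/4495*4/15 + 1007/4495*1/15 + 1082/4495*1/15 + 689/4495*2/15 = 689/4495 = pi_S3  (ok)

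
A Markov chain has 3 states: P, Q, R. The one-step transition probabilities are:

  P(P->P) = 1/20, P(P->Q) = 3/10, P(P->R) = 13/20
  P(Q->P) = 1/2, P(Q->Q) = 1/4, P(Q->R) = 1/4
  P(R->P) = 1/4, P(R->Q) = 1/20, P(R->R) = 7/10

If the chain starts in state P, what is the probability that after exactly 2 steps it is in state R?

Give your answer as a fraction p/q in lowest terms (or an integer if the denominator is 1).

Answer: 9/16

Derivation:
Computing P^2 by repeated multiplication:
P^1 =
  P: [1/20, 3/10, 13/20]
  Q: [1/2, 1/4, 1/4]
  R: [1/4, 1/20, 7/10]
P^2 =
  P: [63/200, 49/400, 9/16]
  Q: [17/80, 9/40, 9/16]
  R: [17/80, 49/400, 133/200]

(P^2)[P -> R] = 9/16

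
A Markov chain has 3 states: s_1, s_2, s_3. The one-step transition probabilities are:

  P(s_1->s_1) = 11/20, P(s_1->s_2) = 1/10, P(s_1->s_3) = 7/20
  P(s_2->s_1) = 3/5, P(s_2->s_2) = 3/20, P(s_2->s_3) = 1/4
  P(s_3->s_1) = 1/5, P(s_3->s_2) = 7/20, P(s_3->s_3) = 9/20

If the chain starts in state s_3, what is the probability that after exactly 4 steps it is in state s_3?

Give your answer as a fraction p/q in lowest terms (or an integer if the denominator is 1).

Answer: 7323/20000

Derivation:
Computing P^4 by repeated multiplication:
P^1 =
  s_1: [11/20, 1/10, 7/20]
  s_2: [3/5, 3/20, 1/4]
  s_3: [1/5, 7/20, 9/20]
P^2 =
  s_1: [173/400, 77/400, 3/8]
  s_2: [47/100, 17/100, 9/25]
  s_3: [41/100, 23/100, 9/25]
P^3 =
  s_1: [3427/8000, 1627/8000, 1473/4000]
  s_2: [173/400, 397/2000, 369/1000]
  s_3: [871/2000, 403/2000, 363/1000]
P^4 =
  s_1: [13801/32000, 32357/160000, 29319/80000]
  s_2: [17231/40000, 8087/40000, 7341/20000]
  s_3: [17321/40000, 8033/40000, 7323/20000]

(P^4)[s_3 -> s_3] = 7323/20000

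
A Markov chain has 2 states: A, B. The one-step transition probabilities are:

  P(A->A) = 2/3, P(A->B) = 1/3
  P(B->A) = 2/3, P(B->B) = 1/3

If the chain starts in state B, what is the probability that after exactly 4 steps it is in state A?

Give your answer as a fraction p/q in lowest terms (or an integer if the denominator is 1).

Computing P^4 by repeated multiplication:
P^1 =
  A: [2/3, 1/3]
  B: [2/3, 1/3]
P^2 =
  A: [2/3, 1/3]
  B: [2/3, 1/3]
P^3 =
  A: [2/3, 1/3]
  B: [2/3, 1/3]
P^4 =
  A: [2/3, 1/3]
  B: [2/3, 1/3]

(P^4)[B -> A] = 2/3

Answer: 2/3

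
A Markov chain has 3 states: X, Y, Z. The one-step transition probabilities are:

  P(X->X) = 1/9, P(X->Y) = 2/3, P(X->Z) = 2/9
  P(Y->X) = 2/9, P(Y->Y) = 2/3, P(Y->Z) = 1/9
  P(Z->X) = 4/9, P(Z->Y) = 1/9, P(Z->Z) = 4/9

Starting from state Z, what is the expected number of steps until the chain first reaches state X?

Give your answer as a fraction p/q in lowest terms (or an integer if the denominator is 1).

Let h_i = expected steps to first reach X from state i.
Boundary: h_X = 0.
First-step equations for the other states:
  h_Y = 1 + 2/9*h_X + 2/3*h_Y + 1/9*h_Z
  h_Z = 1 + 4/9*h_X + 1/9*h_Y + 4/9*h_Z

Substituting h_X = 0 and rearranging gives the linear system (I - Q) h = 1:
  [1/3, -1/9] . (h_Y, h_Z) = 1
  [-1/9, 5/9] . (h_Y, h_Z) = 1

Solving yields:
  h_Y = 27/7
  h_Z = 18/7

Starting state is Z, so the expected hitting time is h_Z = 18/7.

Answer: 18/7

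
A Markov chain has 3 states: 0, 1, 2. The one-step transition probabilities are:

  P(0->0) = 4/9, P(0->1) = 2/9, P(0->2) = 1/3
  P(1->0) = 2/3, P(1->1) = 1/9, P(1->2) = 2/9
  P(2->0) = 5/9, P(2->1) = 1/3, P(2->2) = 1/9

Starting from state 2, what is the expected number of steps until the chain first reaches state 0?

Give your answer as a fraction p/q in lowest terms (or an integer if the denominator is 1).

Let h_i = expected steps to first reach 0 from state i.
Boundary: h_0 = 0.
First-step equations for the other states:
  h_1 = 1 + 2/3*h_0 + 1/9*h_1 + 2/9*h_2
  h_2 = 1 + 5/9*h_0 + 1/3*h_1 + 1/9*h_2

Substituting h_0 = 0 and rearranging gives the linear system (I - Q) h = 1:
  [8/9, -2/9] . (h_1, h_2) = 1
  [-1/3, 8/9] . (h_1, h_2) = 1

Solving yields:
  h_1 = 45/29
  h_2 = 99/58

Starting state is 2, so the expected hitting time is h_2 = 99/58.

Answer: 99/58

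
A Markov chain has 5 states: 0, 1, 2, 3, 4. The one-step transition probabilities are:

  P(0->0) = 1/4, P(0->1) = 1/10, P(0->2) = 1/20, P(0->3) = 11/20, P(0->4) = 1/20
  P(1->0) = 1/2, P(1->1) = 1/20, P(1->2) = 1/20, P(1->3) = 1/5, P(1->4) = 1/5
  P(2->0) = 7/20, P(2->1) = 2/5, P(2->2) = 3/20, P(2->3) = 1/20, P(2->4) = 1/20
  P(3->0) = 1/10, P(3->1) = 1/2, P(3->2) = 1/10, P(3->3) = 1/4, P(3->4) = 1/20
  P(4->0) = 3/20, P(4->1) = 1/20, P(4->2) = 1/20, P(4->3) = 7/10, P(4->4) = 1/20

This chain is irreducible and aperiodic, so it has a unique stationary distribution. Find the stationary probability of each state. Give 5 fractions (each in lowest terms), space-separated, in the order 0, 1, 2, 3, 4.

The stationary distribution satisfies pi = pi * P, i.e.:
  pi_0 = 1/4*pi_0 + 1/2*pi_1 + 7/20*pi_2 + 1/10*pi_3 + 3/20*pi_4
  pi_1 = 1/10*pi_0 + 1/20*pi_1 + 2/5*pi_2 + 1/2*pi_3 + 1/20*pi_4
  pi_2 = 1/20*pi_0 + 1/20*pi_1 + 3/20*pi_2 + 1/10*pi_3 + 1/20*pi_4
  pi_3 = 11/20*pi_0 + 1/5*pi_1 + 1/20*pi_2 + 1/4*pi_3 + 7/10*pi_4
  pi_4 = 1/20*pi_0 + 1/5*pi_1 + 1/20*pi_2 + 1/20*pi_3 + 1/20*pi_4
with normalization: pi_0 + pi_1 + pi_2 + pi_3 + pi_4 = 1.

Using the first 4 balance equations plus normalization, the linear system A*pi = b is:
  [-3/4, 1/2, 7/20, 1/10, 3/20] . pi = 0
  [1/10, -19/20, 2/5, 1/2, 1/20] . pi = 0
  [1/20, 1/20, -17/20, 1/10, 1/20] . pi = 0
  [11/20, 1/5, 1/20, -3/4, 7/10] . pi = 0
  [1, 1, 1, 1, 1] . pi = 1

Solving yields:
  pi_0 = 2729/10564
  pi_1 = 13403/55461
  pi_2 = 16507/221844
  pi_3 = 12547/36974
  pi_4 = 3189/36974

Verification (pi * P):
  2729/10564*1/4 + 13403/55461*1/2 + 16507/221844*7/20 + 12547/36974*1/10 + 3189/36974*3/20 = 2729/10564 = pi_0  (ok)
  2729/10564*1/10 + 13403/55461*1/20 + 16507/221844*2/5 + 12547/36974*1/2 + 3189/36974*1/20 = 13403/55461 = pi_1  (ok)
  2729/10564*1/20 + 13403/55461*1/20 + 16507/221844*3/20 + 12547/36974*1/10 + 3189/36974*1/20 = 16507/221844 = pi_2  (ok)
  2729/10564*11/20 + 13403/55461*1/5 + 16507/221844*1/20 + 12547/36974*1/4 + 3189/36974*7/10 = 12547/36974 = pi_3  (ok)
  2729/10564*1/20 + 13403/55461*1/5 + 16507/221844*1/20 + 12547/36974*1/20 + 3189/36974*1/20 = 3189/36974 = pi_4  (ok)

Answer: 2729/10564 13403/55461 16507/221844 12547/36974 3189/36974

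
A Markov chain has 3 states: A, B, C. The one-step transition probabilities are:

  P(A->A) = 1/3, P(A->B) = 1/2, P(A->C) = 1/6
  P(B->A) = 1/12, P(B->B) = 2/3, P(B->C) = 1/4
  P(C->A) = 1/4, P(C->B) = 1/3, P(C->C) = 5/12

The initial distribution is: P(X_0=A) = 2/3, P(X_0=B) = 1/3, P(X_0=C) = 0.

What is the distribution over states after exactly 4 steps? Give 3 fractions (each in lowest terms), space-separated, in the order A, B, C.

Propagating the distribution step by step (d_{t+1} = d_t * P):
d_0 = (A=2/3, B=1/3, C=0)
  d_1[A] = 2/3*1/3 + 1/3*1/12 + 0*1/4 = 1/4
  d_1[B] = 2/3*1/2 + 1/3*2/3 + 0*1/3 = 5/9
  d_1[C] = 2/3*1/6 + 1/3*1/4 + 0*5/12 = 7/36
d_1 = (A=1/4, B=5/9, C=7/36)
  d_2[A] = 1/4*1/3 + 5/9*1/12 + 7/36*1/4 = 77/432
  d_2[B] = 1/4*1/2 + 5/9*2/3 + 7/36*1/3 = 121/216
  d_2[C] = 1/4*1/6 + 5/9*1/4 + 7/36*5/12 = 113/432
d_2 = (A=77/432, B=121/216, C=113/432)
  d_3[A] = 77/432*1/3 + 121/216*1/12 + 113/432*1/4 = 889/5184
  d_3[B] = 77/432*1/2 + 121/216*2/3 + 113/432*1/3 = 475/864
  d_3[C] = 77/432*1/6 + 121/216*1/4 + 113/432*5/12 = 1445/5184
d_3 = (A=889/5184, B=475/864, C=1445/5184)
  d_4[A] = 889/5184*1/3 + 475/864*1/12 + 1445/5184*1/4 = 10741/62208
  d_4[B] = 889/5184*1/2 + 475/864*2/3 + 1445/5184*1/3 = 16957/31104
  d_4[C] = 889/5184*1/6 + 475/864*1/4 + 1445/5184*5/12 = 5851/20736
d_4 = (A=10741/62208, B=16957/31104, C=5851/20736)

Answer: 10741/62208 16957/31104 5851/20736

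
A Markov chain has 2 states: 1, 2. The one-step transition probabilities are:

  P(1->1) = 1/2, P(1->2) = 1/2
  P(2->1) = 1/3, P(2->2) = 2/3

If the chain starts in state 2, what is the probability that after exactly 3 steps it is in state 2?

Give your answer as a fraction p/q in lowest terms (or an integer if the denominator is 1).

Answer: 65/108

Derivation:
Computing P^3 by repeated multiplication:
P^1 =
  1: [1/2, 1/2]
  2: [1/3, 2/3]
P^2 =
  1: [5/12, 7/12]
  2: [7/18, 11/18]
P^3 =
  1: [29/72, 43/72]
  2: [43/108, 65/108]

(P^3)[2 -> 2] = 65/108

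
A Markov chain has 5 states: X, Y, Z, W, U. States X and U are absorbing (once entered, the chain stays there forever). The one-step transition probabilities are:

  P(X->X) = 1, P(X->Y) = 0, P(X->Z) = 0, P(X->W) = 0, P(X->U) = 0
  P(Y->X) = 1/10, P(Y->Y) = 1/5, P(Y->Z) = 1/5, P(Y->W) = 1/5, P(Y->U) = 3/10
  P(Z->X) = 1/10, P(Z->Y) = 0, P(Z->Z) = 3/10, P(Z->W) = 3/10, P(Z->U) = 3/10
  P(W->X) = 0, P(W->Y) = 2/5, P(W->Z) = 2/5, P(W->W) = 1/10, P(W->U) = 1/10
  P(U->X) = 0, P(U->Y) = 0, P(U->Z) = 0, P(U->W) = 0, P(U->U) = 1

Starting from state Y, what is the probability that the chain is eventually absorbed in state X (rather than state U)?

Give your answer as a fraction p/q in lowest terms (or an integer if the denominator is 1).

Let a_i = P(absorbed in X | start in state i).
Boundary conditions: a_X = 1, a_U = 0.
For each transient state i, a_i = sum_j P(i->j) * a_j:
  a_Y = 1/10*a_X + 1/5*a_Y + 1/5*a_Z + 1/5*a_W + 3/10*a_U
  a_Z = 1/10*a_X + 0*a_Y + 3/10*a_Z + 3/10*a_W + 3/10*a_U
  a_W = 0*a_X + 2/5*a_Y + 2/5*a_Z + 1/10*a_W + 1/10*a_U

Substituting a_X = 1 and a_U = 0, rearrange to (I - Q) a = r where r[i] = P(i -> X):
  [4/5, -1/5, -1/5] . (a_Y, a_Z, a_W) = 1/10
  [0, 7/10, -3/10] . (a_Y, a_Z, a_W) = 1/10
  [-2/5, -2/5, 9/10] . (a_Y, a_Z, a_W) = 0

Solving yields:
  a_Y = 77/328
  a_Z = 19/82
  a_W = 17/82

Starting state is Y, so the absorption probability is a_Y = 77/328.

Answer: 77/328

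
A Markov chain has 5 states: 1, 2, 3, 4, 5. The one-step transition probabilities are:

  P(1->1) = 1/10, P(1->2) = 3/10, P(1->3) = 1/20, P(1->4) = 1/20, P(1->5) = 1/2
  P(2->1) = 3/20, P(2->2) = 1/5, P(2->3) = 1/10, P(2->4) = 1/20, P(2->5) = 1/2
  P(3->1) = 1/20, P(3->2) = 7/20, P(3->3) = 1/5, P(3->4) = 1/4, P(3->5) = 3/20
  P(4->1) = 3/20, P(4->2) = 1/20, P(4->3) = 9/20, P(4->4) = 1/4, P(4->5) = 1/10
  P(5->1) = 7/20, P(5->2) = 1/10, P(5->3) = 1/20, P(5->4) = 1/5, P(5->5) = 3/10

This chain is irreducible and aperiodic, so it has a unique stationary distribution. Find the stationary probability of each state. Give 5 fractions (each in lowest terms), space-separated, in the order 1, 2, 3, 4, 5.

The stationary distribution satisfies pi = pi * P, i.e.:
  pi_1 = 1/10*pi_1 + 3/20*pi_2 + 1/20*pi_3 + 3/20*pi_4 + 7/20*pi_5
  pi_2 = 3/10*pi_1 + 1/5*pi_2 + 7/20*pi_3 + 1/20*pi_4 + 1/10*pi_5
  pi_3 = 1/20*pi_1 + 1/10*pi_2 + 1/5*pi_3 + 9/20*pi_4 + 1/20*pi_5
  pi_4 = 1/20*pi_1 + 1/20*pi_2 + 1/4*pi_3 + 1/4*pi_4 + 1/5*pi_5
  pi_5 = 1/2*pi_1 + 1/2*pi_2 + 3/20*pi_3 + 1/10*pi_4 + 3/10*pi_5
with normalization: pi_1 + pi_2 + pi_3 + pi_4 + pi_5 = 1.

Using the first 4 balance equations plus normalization, the linear system A*pi = b is:
  [-9/10, 3/20, 1/20, 3/20, 7/20] . pi = 0
  [3/10, -4/5, 7/20, 1/20, 1/10] . pi = 0
  [1/20, 1/10, -4/5, 9/20, 1/20] . pi = 0
  [1/20, 1/20, 1/4, -3/4, 1/5] . pi = 0
  [1, 1, 1, 1, 1] . pi = 1

Solving yields:
  pi_1 = 26417/138783
  pi_2 = 8545/46261
  pi_3 = 20050/138783
  pi_4 = 22054/138783
  pi_5 = 44627/138783

Verification (pi * P):
  26417/138783*1/10 + 8545/46261*3/20 + 20050/138783*1/20 + 22054/138783*3/20 + 44627/138783*7/20 = 26417/138783 = pi_1  (ok)
  26417/138783*3/10 + 8545/46261*1/5 + 20050/138783*7/20 + 22054/138783*1/20 + 44627/138783*1/10 = 8545/46261 = pi_2  (ok)
  26417/138783*1/20 + 8545/46261*1/10 + 20050/138783*1/5 + 22054/138783*9/20 + 44627/138783*1/20 = 20050/138783 = pi_3  (ok)
  26417/138783*1/20 + 8545/46261*1/20 + 20050/138783*1/4 + 22054/138783*1/4 + 44627/138783*1/5 = 22054/138783 = pi_4  (ok)
  26417/138783*1/2 + 8545/46261*1/2 + 20050/138783*3/20 + 22054/138783*1/10 + 44627/138783*3/10 = 44627/138783 = pi_5  (ok)

Answer: 26417/138783 8545/46261 20050/138783 22054/138783 44627/138783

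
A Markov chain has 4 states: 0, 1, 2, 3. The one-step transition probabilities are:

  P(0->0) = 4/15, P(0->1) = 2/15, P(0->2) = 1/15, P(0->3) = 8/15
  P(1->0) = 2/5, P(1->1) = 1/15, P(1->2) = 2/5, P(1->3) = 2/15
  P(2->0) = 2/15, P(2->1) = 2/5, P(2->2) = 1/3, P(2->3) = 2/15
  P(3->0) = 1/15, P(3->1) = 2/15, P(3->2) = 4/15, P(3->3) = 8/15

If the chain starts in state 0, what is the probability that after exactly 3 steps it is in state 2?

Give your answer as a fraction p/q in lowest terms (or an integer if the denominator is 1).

Answer: 301/1125

Derivation:
Computing P^3 by repeated multiplication:
P^1 =
  0: [4/15, 2/15, 1/15, 8/15]
  1: [2/5, 1/15, 2/5, 2/15]
  2: [2/15, 2/5, 1/3, 2/15]
  3: [1/15, 2/15, 4/15, 8/15]
P^2 =
  0: [38/225, 32/225, 53/225, 34/75]
  1: [44/225, 53/225, 2/9, 26/75]
  2: [56/225, 44/225, 71/225, 6/25]
  3: [32/225, 44/225, 13/45, 28/75]
P^3 =
  0: [184/1125, 14/75, 301/1125, 86/225]
  1: [224/1125, 199/1125, 308/1125, 394/1125]
  2: [76/375, 46/225, 33/125, 74/225]
  3: [202/1125, 74/375, 319/1125, 382/1125]

(P^3)[0 -> 2] = 301/1125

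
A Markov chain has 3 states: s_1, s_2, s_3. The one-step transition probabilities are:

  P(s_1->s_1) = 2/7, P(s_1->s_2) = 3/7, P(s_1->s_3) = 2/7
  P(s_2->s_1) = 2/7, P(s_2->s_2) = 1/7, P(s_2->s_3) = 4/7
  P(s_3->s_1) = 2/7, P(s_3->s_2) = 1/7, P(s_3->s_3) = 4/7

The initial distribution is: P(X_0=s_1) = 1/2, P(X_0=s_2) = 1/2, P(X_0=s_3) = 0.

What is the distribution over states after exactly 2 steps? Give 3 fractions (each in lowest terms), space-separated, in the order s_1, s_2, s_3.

Answer: 2/7 11/49 24/49

Derivation:
Propagating the distribution step by step (d_{t+1} = d_t * P):
d_0 = (s_1=1/2, s_2=1/2, s_3=0)
  d_1[s_1] = 1/2*2/7 + 1/2*2/7 + 0*2/7 = 2/7
  d_1[s_2] = 1/2*3/7 + 1/2*1/7 + 0*1/7 = 2/7
  d_1[s_3] = 1/2*2/7 + 1/2*4/7 + 0*4/7 = 3/7
d_1 = (s_1=2/7, s_2=2/7, s_3=3/7)
  d_2[s_1] = 2/7*2/7 + 2/7*2/7 + 3/7*2/7 = 2/7
  d_2[s_2] = 2/7*3/7 + 2/7*1/7 + 3/7*1/7 = 11/49
  d_2[s_3] = 2/7*2/7 + 2/7*4/7 + 3/7*4/7 = 24/49
d_2 = (s_1=2/7, s_2=11/49, s_3=24/49)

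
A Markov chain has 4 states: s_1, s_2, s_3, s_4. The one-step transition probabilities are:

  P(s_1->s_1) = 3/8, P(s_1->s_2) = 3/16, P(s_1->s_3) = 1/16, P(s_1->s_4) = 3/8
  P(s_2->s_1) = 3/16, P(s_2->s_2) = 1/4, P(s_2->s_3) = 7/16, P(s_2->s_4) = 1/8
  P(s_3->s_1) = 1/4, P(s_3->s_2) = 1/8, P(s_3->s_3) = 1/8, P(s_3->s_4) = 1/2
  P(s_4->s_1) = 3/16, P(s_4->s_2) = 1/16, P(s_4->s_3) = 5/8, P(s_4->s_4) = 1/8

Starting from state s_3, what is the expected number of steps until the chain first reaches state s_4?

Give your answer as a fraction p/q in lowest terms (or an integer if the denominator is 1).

Let h_i = expected steps to first reach s_4 from state i.
Boundary: h_s_4 = 0.
First-step equations for the other states:
  h_s_1 = 1 + 3/8*h_s_1 + 3/16*h_s_2 + 1/16*h_s_3 + 3/8*h_s_4
  h_s_2 = 1 + 3/16*h_s_1 + 1/4*h_s_2 + 7/16*h_s_3 + 1/8*h_s_4
  h_s_3 = 1 + 1/4*h_s_1 + 1/8*h_s_2 + 1/8*h_s_3 + 1/2*h_s_4

Substituting h_s_4 = 0 and rearranging gives the linear system (I - Q) h = 1:
  [5/8, -3/16, -1/16] . (h_s_1, h_s_2, h_s_3) = 1
  [-3/16, 3/4, -7/16] . (h_s_1, h_s_2, h_s_3) = 1
  [-1/4, -1/8, 7/8] . (h_s_1, h_s_2, h_s_3) = 1

Solving yields:
  h_s_1 = 84/29
  h_s_2 = 1116/319
  h_s_3 = 788/319

Starting state is s_3, so the expected hitting time is h_s_3 = 788/319.

Answer: 788/319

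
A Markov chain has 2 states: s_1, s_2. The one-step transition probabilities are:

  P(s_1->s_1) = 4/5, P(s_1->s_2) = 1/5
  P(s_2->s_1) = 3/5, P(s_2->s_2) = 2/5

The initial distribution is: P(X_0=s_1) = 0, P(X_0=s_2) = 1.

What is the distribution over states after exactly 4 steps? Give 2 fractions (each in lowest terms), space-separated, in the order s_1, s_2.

Propagating the distribution step by step (d_{t+1} = d_t * P):
d_0 = (s_1=0, s_2=1)
  d_1[s_1] = 0*4/5 + 1*3/5 = 3/5
  d_1[s_2] = 0*1/5 + 1*2/5 = 2/5
d_1 = (s_1=3/5, s_2=2/5)
  d_2[s_1] = 3/5*4/5 + 2/5*3/5 = 18/25
  d_2[s_2] = 3/5*1/5 + 2/5*2/5 = 7/25
d_2 = (s_1=18/25, s_2=7/25)
  d_3[s_1] = 18/25*4/5 + 7/25*3/5 = 93/125
  d_3[s_2] = 18/25*1/5 + 7/25*2/5 = 32/125
d_3 = (s_1=93/125, s_2=32/125)
  d_4[s_1] = 93/125*4/5 + 32/125*3/5 = 468/625
  d_4[s_2] = 93/125*1/5 + 32/125*2/5 = 157/625
d_4 = (s_1=468/625, s_2=157/625)

Answer: 468/625 157/625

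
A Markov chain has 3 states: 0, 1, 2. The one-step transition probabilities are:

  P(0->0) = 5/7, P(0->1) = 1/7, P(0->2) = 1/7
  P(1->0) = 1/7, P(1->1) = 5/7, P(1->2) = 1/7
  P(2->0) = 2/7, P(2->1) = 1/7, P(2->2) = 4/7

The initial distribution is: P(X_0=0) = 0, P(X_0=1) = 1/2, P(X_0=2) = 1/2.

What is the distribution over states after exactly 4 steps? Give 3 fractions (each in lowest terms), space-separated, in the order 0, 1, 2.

Answer: 1875/4802 843/2401 1241/4802

Derivation:
Propagating the distribution step by step (d_{t+1} = d_t * P):
d_0 = (0=0, 1=1/2, 2=1/2)
  d_1[0] = 0*5/7 + 1/2*1/7 + 1/2*2/7 = 3/14
  d_1[1] = 0*1/7 + 1/2*5/7 + 1/2*1/7 = 3/7
  d_1[2] = 0*1/7 + 1/2*1/7 + 1/2*4/7 = 5/14
d_1 = (0=3/14, 1=3/7, 2=5/14)
  d_2[0] = 3/14*5/7 + 3/7*1/7 + 5/14*2/7 = 31/98
  d_2[1] = 3/14*1/7 + 3/7*5/7 + 5/14*1/7 = 19/49
  d_2[2] = 3/14*1/7 + 3/7*1/7 + 5/14*4/7 = 29/98
d_2 = (0=31/98, 1=19/49, 2=29/98)
  d_3[0] = 31/98*5/7 + 19/49*1/7 + 29/98*2/7 = 251/686
  d_3[1] = 31/98*1/7 + 19/49*5/7 + 29/98*1/7 = 125/343
  d_3[2] = 31/98*1/7 + 19/49*1/7 + 29/98*4/7 = 185/686
d_3 = (0=251/686, 1=125/343, 2=185/686)
  d_4[0] = 251/686*5/7 + 125/343*1/7 + 185/686*2/7 = 1875/4802
  d_4[1] = 251/686*1/7 + 125/343*5/7 + 185/686*1/7 = 843/2401
  d_4[2] = 251/686*1/7 + 125/343*1/7 + 185/686*4/7 = 1241/4802
d_4 = (0=1875/4802, 1=843/2401, 2=1241/4802)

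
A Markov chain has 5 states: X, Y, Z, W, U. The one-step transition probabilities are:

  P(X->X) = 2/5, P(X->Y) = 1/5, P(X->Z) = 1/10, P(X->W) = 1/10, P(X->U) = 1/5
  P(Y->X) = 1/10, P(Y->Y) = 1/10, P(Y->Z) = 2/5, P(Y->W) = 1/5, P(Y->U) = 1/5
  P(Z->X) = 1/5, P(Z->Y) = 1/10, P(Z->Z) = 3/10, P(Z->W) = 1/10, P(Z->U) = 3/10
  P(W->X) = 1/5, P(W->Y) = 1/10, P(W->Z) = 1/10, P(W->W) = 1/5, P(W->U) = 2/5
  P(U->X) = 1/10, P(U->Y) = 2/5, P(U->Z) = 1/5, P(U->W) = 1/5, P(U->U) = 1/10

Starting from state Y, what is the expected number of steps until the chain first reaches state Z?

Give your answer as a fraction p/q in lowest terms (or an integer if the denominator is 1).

Let h_i = expected steps to first reach Z from state i.
Boundary: h_Z = 0.
First-step equations for the other states:
  h_X = 1 + 2/5*h_X + 1/5*h_Y + 1/10*h_Z + 1/10*h_W + 1/5*h_U
  h_Y = 1 + 1/10*h_X + 1/10*h_Y + 2/5*h_Z + 1/5*h_W + 1/5*h_U
  h_W = 1 + 1/5*h_X + 1/10*h_Y + 1/10*h_Z + 1/5*h_W + 2/5*h_U
  h_U = 1 + 1/10*h_X + 2/5*h_Y + 1/5*h_Z + 1/5*h_W + 1/10*h_U

Substituting h_Z = 0 and rearranging gives the linear system (I - Q) h = 1:
  [3/5, -1/5, -1/10, -1/5] . (h_X, h_Y, h_W, h_U) = 1
  [-1/10, 9/10, -1/5, -1/5] . (h_X, h_Y, h_W, h_U) = 1
  [-1/5, -1/10, 4/5, -2/5] . (h_X, h_Y, h_W, h_U) = 1
  [-1/10, -2/5, -1/5, 9/10] . (h_X, h_Y, h_W, h_U) = 1

Solving yields:
  h_X = 10740/1963
  h_Y = 7810/1963
  h_W = 10730/1963
  h_U = 710/151

Starting state is Y, so the expected hitting time is h_Y = 7810/1963.

Answer: 7810/1963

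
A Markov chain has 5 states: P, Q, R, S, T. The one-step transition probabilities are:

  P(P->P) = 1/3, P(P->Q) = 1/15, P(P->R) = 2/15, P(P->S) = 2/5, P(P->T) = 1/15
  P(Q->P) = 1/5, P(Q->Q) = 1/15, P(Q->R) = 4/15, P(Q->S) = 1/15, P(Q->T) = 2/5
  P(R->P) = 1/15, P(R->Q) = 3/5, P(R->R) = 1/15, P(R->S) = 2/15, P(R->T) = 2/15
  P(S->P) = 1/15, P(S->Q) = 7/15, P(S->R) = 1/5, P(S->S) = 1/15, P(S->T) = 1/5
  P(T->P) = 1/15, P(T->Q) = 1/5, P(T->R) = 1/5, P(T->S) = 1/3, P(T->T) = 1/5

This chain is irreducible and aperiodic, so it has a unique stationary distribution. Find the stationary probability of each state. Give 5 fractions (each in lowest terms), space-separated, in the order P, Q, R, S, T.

The stationary distribution satisfies pi = pi * P, i.e.:
  pi_P = 1/3*pi_P + 1/5*pi_Q + 1/15*pi_R + 1/15*pi_S + 1/15*pi_T
  pi_Q = 1/15*pi_P + 1/15*pi_Q + 3/5*pi_R + 7/15*pi_S + 1/5*pi_T
  pi_R = 2/15*pi_P + 4/15*pi_Q + 1/15*pi_R + 1/5*pi_S + 1/5*pi_T
  pi_S = 2/5*pi_P + 1/15*pi_Q + 2/15*pi_R + 1/15*pi_S + 1/3*pi_T
  pi_T = 1/15*pi_P + 2/5*pi_Q + 2/15*pi_R + 1/5*pi_S + 1/5*pi_T
with normalization: pi_P + pi_Q + pi_R + pi_S + pi_T = 1.

Using the first 4 balance equations plus normalization, the linear system A*pi = b is:
  [-2/3, 1/5, 1/15, 1/15, 1/15] . pi = 0
  [1/15, -14/15, 3/5, 7/15, 1/5] . pi = 0
  [2/15, 4/15, -14/15, 1/5, 1/5] . pi = 0
  [2/5, 1/15, 2/15, -14/15, 1/3] . pi = 0
  [1, 1, 1, 1, 1] . pi = 1

Solving yields:
  pi_P = 523/3743
  pi_Q = 1005/3743
  pi_R = 11711/63631
  pi_S = 11767/63631
  pi_T = 14177/63631

Verification (pi * P):
  523/3743*1/3 + 1005/3743*1/5 + 11711/63631*1/15 + 11767/63631*1/15 + 14177/63631*1/15 = 523/3743 = pi_P  (ok)
  523/3743*1/15 + 1005/3743*1/15 + 11711/63631*3/5 + 11767/63631*7/15 + 14177/63631*1/5 = 1005/3743 = pi_Q  (ok)
  523/3743*2/15 + 1005/3743*4/15 + 11711/63631*1/15 + 11767/63631*1/5 + 14177/63631*1/5 = 11711/63631 = pi_R  (ok)
  523/3743*2/5 + 1005/3743*1/15 + 11711/63631*2/15 + 11767/63631*1/15 + 14177/63631*1/3 = 11767/63631 = pi_S  (ok)
  523/3743*1/15 + 1005/3743*2/5 + 11711/63631*2/15 + 11767/63631*1/5 + 14177/63631*1/5 = 14177/63631 = pi_T  (ok)

Answer: 523/3743 1005/3743 11711/63631 11767/63631 14177/63631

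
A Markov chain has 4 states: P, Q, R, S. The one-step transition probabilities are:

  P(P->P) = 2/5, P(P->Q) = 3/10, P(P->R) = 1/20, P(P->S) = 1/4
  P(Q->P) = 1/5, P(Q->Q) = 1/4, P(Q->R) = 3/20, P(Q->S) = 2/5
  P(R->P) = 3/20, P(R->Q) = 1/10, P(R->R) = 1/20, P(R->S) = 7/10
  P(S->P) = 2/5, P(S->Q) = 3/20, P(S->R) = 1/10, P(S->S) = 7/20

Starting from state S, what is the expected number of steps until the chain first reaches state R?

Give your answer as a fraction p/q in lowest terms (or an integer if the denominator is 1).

Let h_i = expected steps to first reach R from state i.
Boundary: h_R = 0.
First-step equations for the other states:
  h_P = 1 + 2/5*h_P + 3/10*h_Q + 1/20*h_R + 1/4*h_S
  h_Q = 1 + 1/5*h_P + 1/4*h_Q + 3/20*h_R + 2/5*h_S
  h_S = 1 + 2/5*h_P + 3/20*h_Q + 1/10*h_R + 7/20*h_S

Substituting h_R = 0 and rearranging gives the linear system (I - Q) h = 1:
  [3/5, -3/10, -1/4] . (h_P, h_Q, h_S) = 1
  [-1/5, 3/4, -2/5] . (h_P, h_Q, h_S) = 1
  [-2/5, -3/20, 13/20] . (h_P, h_Q, h_S) = 1

Solving yields:
  h_P = 645/58
  h_Q = 10
  h_S = 310/29

Starting state is S, so the expected hitting time is h_S = 310/29.

Answer: 310/29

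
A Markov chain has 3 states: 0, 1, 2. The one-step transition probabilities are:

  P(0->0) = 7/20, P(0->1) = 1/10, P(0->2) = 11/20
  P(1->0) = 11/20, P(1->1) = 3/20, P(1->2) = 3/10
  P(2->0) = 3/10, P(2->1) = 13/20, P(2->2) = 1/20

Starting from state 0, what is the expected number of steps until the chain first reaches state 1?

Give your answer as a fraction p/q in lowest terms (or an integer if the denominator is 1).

Answer: 600/181

Derivation:
Let h_i = expected steps to first reach 1 from state i.
Boundary: h_1 = 0.
First-step equations for the other states:
  h_0 = 1 + 7/20*h_0 + 1/10*h_1 + 11/20*h_2
  h_2 = 1 + 3/10*h_0 + 13/20*h_1 + 1/20*h_2

Substituting h_1 = 0 and rearranging gives the linear system (I - Q) h = 1:
  [13/20, -11/20] . (h_0, h_2) = 1
  [-3/10, 19/20] . (h_0, h_2) = 1

Solving yields:
  h_0 = 600/181
  h_2 = 380/181

Starting state is 0, so the expected hitting time is h_0 = 600/181.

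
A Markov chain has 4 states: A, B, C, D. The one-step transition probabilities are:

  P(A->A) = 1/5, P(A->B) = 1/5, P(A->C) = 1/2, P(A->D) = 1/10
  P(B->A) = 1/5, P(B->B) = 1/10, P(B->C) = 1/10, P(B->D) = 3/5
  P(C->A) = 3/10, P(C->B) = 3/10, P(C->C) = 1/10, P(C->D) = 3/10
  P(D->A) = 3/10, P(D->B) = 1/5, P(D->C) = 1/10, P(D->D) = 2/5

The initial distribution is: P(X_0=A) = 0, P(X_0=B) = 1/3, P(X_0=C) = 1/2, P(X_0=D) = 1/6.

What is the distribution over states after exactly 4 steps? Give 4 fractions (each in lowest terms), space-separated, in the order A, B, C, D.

Propagating the distribution step by step (d_{t+1} = d_t * P):
d_0 = (A=0, B=1/3, C=1/2, D=1/6)
  d_1[A] = 0*1/5 + 1/3*1/5 + 1/2*3/10 + 1/6*3/10 = 4/15
  d_1[B] = 0*1/5 + 1/3*1/10 + 1/2*3/10 + 1/6*1/5 = 13/60
  d_1[C] = 0*1/2 + 1/3*1/10 + 1/2*1/10 + 1/6*1/10 = 1/10
  d_1[D] = 0*1/10 + 1/3*3/5 + 1/2*3/10 + 1/6*2/5 = 5/12
d_1 = (A=4/15, B=13/60, C=1/10, D=5/12)
  d_2[A] = 4/15*1/5 + 13/60*1/5 + 1/10*3/10 + 5/12*3/10 = 151/600
  d_2[B] = 4/15*1/5 + 13/60*1/10 + 1/10*3/10 + 5/12*1/5 = 113/600
  d_2[C] = 4/15*1/2 + 13/60*1/10 + 1/10*1/10 + 5/12*1/10 = 31/150
  d_2[D] = 4/15*1/10 + 13/60*3/5 + 1/10*3/10 + 5/12*2/5 = 53/150
d_2 = (A=151/600, B=113/600, C=31/150, D=53/150)
  d_3[A] = 151/600*1/5 + 113/600*1/5 + 31/150*3/10 + 53/150*3/10 = 32/125
  d_3[B] = 151/600*1/5 + 113/600*1/10 + 31/150*3/10 + 53/150*1/5 = 1211/6000
  d_3[C] = 151/600*1/2 + 113/600*1/10 + 31/150*1/10 + 53/150*1/10 = 301/1500
  d_3[D] = 151/600*1/10 + 113/600*3/5 + 31/150*3/10 + 53/150*2/5 = 683/2000
d_3 = (A=32/125, B=1211/6000, C=301/1500, D=683/2000)
  d_4[A] = 32/125*1/5 + 1211/6000*1/5 + 301/1500*3/10 + 683/2000*3/10 = 15253/60000
  d_4[B] = 32/125*1/5 + 1211/6000*1/10 + 301/1500*3/10 + 683/2000*1/5 = 11993/60000
  d_4[C] = 32/125*1/2 + 1211/6000*1/10 + 301/1500*1/10 + 683/2000*1/10 = 253/1250
  d_4[D] = 32/125*1/10 + 1211/6000*3/5 + 301/1500*3/10 + 683/2000*2/5 = 687/2000
d_4 = (A=15253/60000, B=11993/60000, C=253/1250, D=687/2000)

Answer: 15253/60000 11993/60000 253/1250 687/2000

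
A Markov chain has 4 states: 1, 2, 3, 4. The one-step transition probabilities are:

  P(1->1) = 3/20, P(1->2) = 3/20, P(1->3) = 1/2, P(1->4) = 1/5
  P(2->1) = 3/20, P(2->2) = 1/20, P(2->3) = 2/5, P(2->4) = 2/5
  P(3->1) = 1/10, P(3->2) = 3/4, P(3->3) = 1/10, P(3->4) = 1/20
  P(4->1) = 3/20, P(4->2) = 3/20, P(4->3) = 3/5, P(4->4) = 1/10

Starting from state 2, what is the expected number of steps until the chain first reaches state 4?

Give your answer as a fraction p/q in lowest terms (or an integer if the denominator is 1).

Let h_i = expected steps to first reach 4 from state i.
Boundary: h_4 = 0.
First-step equations for the other states:
  h_1 = 1 + 3/20*h_1 + 3/20*h_2 + 1/2*h_3 + 1/5*h_4
  h_2 = 1 + 3/20*h_1 + 1/20*h_2 + 2/5*h_3 + 2/5*h_4
  h_3 = 1 + 1/10*h_1 + 3/4*h_2 + 1/10*h_3 + 1/20*h_4

Substituting h_4 = 0 and rearranging gives the linear system (I - Q) h = 1:
  [17/20, -3/20, -1/2] . (h_1, h_2, h_3) = 1
  [-3/20, 19/20, -2/5] . (h_1, h_2, h_3) = 1
  [-1/10, -3/4, 9/10] . (h_1, h_2, h_3) = 1

Solving yields:
  h_1 = 6400/1367
  h_2 = 5220/1367
  h_3 = 6580/1367

Starting state is 2, so the expected hitting time is h_2 = 5220/1367.

Answer: 5220/1367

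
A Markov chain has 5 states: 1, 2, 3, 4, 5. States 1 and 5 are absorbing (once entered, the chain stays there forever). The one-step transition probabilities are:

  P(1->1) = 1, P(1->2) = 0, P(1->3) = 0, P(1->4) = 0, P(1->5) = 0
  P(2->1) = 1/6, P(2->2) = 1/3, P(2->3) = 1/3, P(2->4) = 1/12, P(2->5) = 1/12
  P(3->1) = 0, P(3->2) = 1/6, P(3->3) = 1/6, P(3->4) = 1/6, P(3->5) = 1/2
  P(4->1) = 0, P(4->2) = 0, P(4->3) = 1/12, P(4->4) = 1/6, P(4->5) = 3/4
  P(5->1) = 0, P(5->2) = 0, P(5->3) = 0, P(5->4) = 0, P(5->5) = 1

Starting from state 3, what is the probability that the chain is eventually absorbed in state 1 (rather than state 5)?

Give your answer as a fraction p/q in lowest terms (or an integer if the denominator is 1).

Answer: 20/351

Derivation:
Let a_i = P(absorbed in 1 | start in state i).
Boundary conditions: a_1 = 1, a_5 = 0.
For each transient state i, a_i = sum_j P(i->j) * a_j:
  a_2 = 1/6*a_1 + 1/3*a_2 + 1/3*a_3 + 1/12*a_4 + 1/12*a_5
  a_3 = 0*a_1 + 1/6*a_2 + 1/6*a_3 + 1/6*a_4 + 1/2*a_5
  a_4 = 0*a_1 + 0*a_2 + 1/12*a_3 + 1/6*a_4 + 3/4*a_5

Substituting a_1 = 1 and a_5 = 0, rearrange to (I - Q) a = r where r[i] = P(i -> 1):
  [2/3, -1/3, -1/12] . (a_2, a_3, a_4) = 1/6
  [-1/6, 5/6, -1/6] . (a_2, a_3, a_4) = 0
  [0, -1/12, 5/6] . (a_2, a_3, a_4) = 0

Solving yields:
  a_2 = 98/351
  a_3 = 20/351
  a_4 = 2/351

Starting state is 3, so the absorption probability is a_3 = 20/351.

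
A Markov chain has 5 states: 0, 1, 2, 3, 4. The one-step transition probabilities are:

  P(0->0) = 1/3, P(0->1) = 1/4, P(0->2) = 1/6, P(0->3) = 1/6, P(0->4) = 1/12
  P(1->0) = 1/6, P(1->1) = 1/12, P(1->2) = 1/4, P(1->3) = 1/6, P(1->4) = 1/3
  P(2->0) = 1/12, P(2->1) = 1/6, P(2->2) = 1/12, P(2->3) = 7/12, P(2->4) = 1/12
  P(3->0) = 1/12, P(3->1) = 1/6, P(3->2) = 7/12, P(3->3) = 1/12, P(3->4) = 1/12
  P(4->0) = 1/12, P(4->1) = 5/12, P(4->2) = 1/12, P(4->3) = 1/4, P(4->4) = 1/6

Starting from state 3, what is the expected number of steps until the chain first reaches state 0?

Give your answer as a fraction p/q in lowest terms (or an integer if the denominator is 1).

Answer: 536/53

Derivation:
Let h_i = expected steps to first reach 0 from state i.
Boundary: h_0 = 0.
First-step equations for the other states:
  h_1 = 1 + 1/6*h_0 + 1/12*h_1 + 1/4*h_2 + 1/6*h_3 + 1/3*h_4
  h_2 = 1 + 1/12*h_0 + 1/6*h_1 + 1/12*h_2 + 7/12*h_3 + 1/12*h_4
  h_3 = 1 + 1/12*h_0 + 1/6*h_1 + 7/12*h_2 + 1/12*h_3 + 1/12*h_4
  h_4 = 1 + 1/12*h_0 + 5/12*h_1 + 1/12*h_2 + 1/4*h_3 + 1/6*h_4

Substituting h_0 = 0 and rearranging gives the linear system (I - Q) h = 1:
  [11/12, -1/4, -1/6, -1/3] . (h_1, h_2, h_3, h_4) = 1
  [-1/6, 11/12, -7/12, -1/12] . (h_1, h_2, h_3, h_4) = 1
  [-1/6, -7/12, 11/12, -1/12] . (h_1, h_2, h_3, h_4) = 1
  [-5/12, -1/12, -1/4, 5/6] . (h_1, h_2, h_3, h_4) = 1

Solving yields:
  h_1 = 492/53
  h_2 = 536/53
  h_3 = 536/53
  h_4 = 524/53

Starting state is 3, so the expected hitting time is h_3 = 536/53.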